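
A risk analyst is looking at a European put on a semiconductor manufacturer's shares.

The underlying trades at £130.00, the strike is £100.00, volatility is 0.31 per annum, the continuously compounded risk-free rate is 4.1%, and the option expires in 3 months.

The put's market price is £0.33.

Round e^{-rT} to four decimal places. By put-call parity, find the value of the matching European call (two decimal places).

£31.35

e^(−rT) = e^(−0.041·0.25) = 0.9898
Put-call parity: C − P = S − K·e^(−rT) = 130 − 100·0.9898 = 130 − 98.9800 = 31.0200
C = P + (C − P) = 0.33 + (31.0200) = 31.3500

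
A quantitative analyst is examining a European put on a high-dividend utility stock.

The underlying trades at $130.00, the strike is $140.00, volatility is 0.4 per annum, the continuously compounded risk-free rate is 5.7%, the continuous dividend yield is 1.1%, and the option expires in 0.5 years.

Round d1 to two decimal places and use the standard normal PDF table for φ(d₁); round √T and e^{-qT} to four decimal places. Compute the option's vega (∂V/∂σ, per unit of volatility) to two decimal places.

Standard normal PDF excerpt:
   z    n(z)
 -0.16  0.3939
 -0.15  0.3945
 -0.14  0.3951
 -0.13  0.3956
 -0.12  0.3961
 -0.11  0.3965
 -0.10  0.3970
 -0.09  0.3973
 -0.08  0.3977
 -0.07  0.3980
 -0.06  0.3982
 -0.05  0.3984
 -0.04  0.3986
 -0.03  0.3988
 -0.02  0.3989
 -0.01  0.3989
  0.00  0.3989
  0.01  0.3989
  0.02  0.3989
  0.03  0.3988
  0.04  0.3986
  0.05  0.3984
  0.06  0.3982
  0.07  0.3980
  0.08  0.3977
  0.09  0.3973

36.44

T = 0.5;  σ√T = 0.2828
d₁ = [ln(130/140) + (0.057 − 0.011 + 0.4²/2)·0.5] / 0.2828 = [-0.0741 + 0.0630] / 0.2828 = -0.0393 which rounds to -0.04
√T = √0.5 = 0.7071
φ(d₁) = φ(-0.04) = 0.3986
exp(−qT) = exp(−0.011·0.5) = 0.9945
vega = S·exp(−qT)·φ(d₁)·√T = 130·0.9945·0.3986·0.7071 = 36.4390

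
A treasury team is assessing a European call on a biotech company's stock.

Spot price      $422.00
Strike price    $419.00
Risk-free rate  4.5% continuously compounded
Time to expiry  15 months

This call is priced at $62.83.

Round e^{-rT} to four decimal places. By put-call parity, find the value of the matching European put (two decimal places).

$36.91

e^(−rT) = e^(−0.045·1.25) = 0.9453
Put-call parity: C − P = S − K·e^(−rT) = 422 − 419·0.9453 = 422 − 396.0807 = 25.9193
P = C − (C − P) = 62.83 − (25.9193) = 36.9107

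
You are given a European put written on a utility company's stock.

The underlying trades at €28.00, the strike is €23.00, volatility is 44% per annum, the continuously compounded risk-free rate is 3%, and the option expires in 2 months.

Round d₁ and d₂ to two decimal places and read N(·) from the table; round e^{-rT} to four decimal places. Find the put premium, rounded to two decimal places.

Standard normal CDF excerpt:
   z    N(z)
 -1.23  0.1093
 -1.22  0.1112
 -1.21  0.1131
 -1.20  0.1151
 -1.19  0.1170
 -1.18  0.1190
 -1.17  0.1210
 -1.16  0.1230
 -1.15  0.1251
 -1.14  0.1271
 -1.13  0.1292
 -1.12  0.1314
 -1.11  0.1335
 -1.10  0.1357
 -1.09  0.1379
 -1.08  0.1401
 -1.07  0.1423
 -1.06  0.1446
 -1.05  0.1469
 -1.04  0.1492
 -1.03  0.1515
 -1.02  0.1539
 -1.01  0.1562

σ√T = 0.44 × 0.4082 = 0.1796
ln(S/K) + (r + σ²/2)T = ln(28/23) + (0.03 + 0.44²/2)·0.1667 = 0.1967 + 0.0211 = 0.2178
d₁ = 0.2178 / 0.1796 = 1.2127 → 1.21
d₂ = d₁ − σ√T = 1.2127 − 0.1796 = 1.0331 → 1.03
e^(−rT) = e^(−0.03·0.1667) = 0.9950
P = 23·0.9950·N(-1.03) − 28·N(-1.21) = 23·0.9950·0.1515 − 28·0.1131 = 3.4671 − 3.1668 = 0.3003

€0.30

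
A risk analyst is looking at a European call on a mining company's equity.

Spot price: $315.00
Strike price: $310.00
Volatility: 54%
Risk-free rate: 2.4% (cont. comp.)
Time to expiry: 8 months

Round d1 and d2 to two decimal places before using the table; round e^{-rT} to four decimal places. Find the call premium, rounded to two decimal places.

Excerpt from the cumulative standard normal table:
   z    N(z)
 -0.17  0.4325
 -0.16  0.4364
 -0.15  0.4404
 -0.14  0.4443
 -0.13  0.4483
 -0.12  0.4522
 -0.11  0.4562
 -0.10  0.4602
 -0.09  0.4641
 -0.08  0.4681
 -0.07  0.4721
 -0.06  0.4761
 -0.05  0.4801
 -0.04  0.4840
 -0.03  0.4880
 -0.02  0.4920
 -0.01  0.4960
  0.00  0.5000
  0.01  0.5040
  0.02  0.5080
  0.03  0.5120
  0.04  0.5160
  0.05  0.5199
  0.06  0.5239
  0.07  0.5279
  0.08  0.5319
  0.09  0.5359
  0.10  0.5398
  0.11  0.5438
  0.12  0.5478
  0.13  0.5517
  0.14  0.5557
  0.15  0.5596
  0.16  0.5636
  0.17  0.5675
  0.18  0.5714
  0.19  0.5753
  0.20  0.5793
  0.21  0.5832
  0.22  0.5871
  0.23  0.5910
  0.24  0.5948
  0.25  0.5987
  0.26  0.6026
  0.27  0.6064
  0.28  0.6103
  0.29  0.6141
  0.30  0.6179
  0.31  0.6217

$59.09

σ√T = 0.54·√0.6667 = 0.4409
ln(S/K) + (r + σ²/2)T = ln(315/310) + (0.024 + 0.54²/2)·0.6667 = 0.0160 + 0.1132 = 0.1292
d₁ = 0.1292 / 0.4409 = 0.2930 ⇒ 0.29
d₂ = d₁ − σ√T = 0.2930 − 0.4409 = -0.1479 ⇒ -0.15
e^(−rT) = e^(−0.024·0.6667) = 0.9841
C = 315·N(0.29) − 310·0.9841·N(-0.15) = 315·0.6141 − 310·0.9841·0.4404 = 193.4415 − 134.3533 = 59.0882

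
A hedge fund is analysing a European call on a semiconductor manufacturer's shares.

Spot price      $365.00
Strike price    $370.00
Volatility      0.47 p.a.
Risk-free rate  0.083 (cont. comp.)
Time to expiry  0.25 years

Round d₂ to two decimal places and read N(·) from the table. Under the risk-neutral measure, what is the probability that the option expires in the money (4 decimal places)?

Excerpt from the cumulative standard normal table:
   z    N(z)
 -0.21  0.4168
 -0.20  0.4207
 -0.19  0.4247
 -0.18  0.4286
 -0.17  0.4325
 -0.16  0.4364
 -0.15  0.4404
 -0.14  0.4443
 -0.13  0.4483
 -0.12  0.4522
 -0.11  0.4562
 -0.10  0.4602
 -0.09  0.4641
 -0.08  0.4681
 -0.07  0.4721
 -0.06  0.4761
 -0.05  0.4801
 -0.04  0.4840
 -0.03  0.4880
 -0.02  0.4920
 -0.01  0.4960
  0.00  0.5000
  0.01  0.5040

σ√T = 0.47 × 0.5000 = 0.2350
d₁ = [ln(365/370) + (0.083 + 0.47²/2)·0.25] / 0.2350 = [-0.0136 + 0.0484] / 0.2350 = 0.1479 → 0.15
d₂ = d₁ − σ√T = 0.1479 − 0.2350 = -0.0871 → -0.09
Pr(exercise) under Q = N(d₂) = 0.4641

0.4641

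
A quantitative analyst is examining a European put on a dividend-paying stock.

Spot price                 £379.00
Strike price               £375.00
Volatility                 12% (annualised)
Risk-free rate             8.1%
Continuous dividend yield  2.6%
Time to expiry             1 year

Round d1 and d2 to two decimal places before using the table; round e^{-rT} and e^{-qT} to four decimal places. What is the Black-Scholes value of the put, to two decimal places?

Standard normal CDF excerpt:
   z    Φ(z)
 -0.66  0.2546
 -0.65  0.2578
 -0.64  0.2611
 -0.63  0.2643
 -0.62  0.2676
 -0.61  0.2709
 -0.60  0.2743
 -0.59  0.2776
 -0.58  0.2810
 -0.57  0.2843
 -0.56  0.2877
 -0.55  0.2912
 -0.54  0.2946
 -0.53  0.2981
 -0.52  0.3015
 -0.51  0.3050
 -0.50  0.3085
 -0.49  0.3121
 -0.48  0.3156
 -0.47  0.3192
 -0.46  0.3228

£7.90

σ√T = 0.12·√1 = 0.1200
d₁ = [ln(379/375) + (0.081 − 0.026 + 0.12²/2)·1] / 0.1200 = [0.0106 + 0.0622] / 0.1200 = 0.6068 which rounds to 0.61
d₂ = d₁ − σ√T = 0.6068 − 0.1200 = 0.4868 which rounds to 0.49
e^(−qT) = e^(−0.026·1) = 0.9743;  e^(−rT) = e^(−0.081·1) = 0.9222
P = 375·0.9222·N(-0.49) − 379·0.9743·N(-0.61) = 375·0.9222·0.3121 − 379·0.9743·0.2709 = 107.9320 − 100.0325 = 7.8995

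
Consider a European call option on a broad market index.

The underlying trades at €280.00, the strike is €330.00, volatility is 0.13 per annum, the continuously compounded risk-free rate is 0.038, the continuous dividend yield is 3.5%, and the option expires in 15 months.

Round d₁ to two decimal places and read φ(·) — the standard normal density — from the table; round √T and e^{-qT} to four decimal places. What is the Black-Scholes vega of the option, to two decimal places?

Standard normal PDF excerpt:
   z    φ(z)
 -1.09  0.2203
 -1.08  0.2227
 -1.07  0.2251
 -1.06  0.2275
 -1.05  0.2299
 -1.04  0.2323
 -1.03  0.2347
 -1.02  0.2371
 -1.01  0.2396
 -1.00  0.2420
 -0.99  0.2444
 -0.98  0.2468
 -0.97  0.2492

70.33

σ√T = 0.13 × 1.1180 = 0.1453
ln(S/K) + (r − q + σ²/2)T = ln(280/330) + (0.038 − 0.035 + 0.13²/2)·1.25 = -0.1643 + 0.0143 = -0.1500
d₁ = -0.1500 / 0.1453 = -1.0320 → -1.03
√T = √1.25 = 1.1180
φ(d₁) = φ(-1.03) = 0.2347
exp(−qT) = exp(−0.035·1.25) = 0.9572
vega = S·exp(−qT)·φ(d₁)·√T = 280·0.9572·0.2347·1.1180 = 70.3260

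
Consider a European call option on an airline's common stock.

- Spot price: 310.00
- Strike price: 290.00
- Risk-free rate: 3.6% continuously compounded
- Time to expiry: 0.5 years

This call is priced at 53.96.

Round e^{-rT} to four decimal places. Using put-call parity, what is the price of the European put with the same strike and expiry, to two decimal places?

exp(−rT) = exp(−0.036·0.5) = 0.9822
Put-call parity: C − P = S − K·e^(−rT) = 310 − 290·0.9822 = 310 − 284.8380 = 25.1620
P = C − (C − P) = 53.96 − (25.1620) = 28.7980

28.80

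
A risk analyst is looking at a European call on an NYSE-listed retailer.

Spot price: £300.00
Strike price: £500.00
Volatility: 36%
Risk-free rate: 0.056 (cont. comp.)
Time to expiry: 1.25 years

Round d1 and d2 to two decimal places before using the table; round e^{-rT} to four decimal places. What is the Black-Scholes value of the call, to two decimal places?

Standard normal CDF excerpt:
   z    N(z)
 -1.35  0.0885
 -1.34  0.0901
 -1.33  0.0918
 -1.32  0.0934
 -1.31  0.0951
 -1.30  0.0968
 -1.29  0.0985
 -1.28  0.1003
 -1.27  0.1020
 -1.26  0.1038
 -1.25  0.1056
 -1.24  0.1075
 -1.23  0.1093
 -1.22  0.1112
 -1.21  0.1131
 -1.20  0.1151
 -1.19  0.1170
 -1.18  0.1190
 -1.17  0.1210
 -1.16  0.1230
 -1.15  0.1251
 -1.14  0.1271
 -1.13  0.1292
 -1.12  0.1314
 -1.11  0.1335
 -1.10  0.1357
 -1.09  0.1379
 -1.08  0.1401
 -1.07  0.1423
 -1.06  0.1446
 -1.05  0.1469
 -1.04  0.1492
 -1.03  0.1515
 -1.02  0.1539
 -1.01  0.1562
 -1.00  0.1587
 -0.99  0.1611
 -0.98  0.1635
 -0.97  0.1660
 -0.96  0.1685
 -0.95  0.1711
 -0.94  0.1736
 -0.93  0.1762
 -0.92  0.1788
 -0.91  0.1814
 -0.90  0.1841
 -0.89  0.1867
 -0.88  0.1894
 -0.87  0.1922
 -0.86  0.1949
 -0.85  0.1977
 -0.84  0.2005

£10.88

σ√T = 0.36·√1.25 = 0.4025
ln(S/K) + (r + σ²/2)T = ln(300/500) + (0.056 + 0.36²/2)·1.25 = -0.5108 + 0.1510 = -0.3598
d₁ = -0.3598 / 0.4025 = -0.8940 which rounds to -0.89
d₂ = d₁ − σ√T = -0.8940 − 0.4025 = -1.2965 which rounds to -1.30
exp(−rT) = exp(−0.056·1.25) = 0.9324
N(d₁) = N(-0.89) = 0.1867;  N(d₂) = N(-1.30) = 0.0968
C = 300·0.1867 − 500·0.9324·0.0968 = 56.0100 − 45.1282 = 10.8818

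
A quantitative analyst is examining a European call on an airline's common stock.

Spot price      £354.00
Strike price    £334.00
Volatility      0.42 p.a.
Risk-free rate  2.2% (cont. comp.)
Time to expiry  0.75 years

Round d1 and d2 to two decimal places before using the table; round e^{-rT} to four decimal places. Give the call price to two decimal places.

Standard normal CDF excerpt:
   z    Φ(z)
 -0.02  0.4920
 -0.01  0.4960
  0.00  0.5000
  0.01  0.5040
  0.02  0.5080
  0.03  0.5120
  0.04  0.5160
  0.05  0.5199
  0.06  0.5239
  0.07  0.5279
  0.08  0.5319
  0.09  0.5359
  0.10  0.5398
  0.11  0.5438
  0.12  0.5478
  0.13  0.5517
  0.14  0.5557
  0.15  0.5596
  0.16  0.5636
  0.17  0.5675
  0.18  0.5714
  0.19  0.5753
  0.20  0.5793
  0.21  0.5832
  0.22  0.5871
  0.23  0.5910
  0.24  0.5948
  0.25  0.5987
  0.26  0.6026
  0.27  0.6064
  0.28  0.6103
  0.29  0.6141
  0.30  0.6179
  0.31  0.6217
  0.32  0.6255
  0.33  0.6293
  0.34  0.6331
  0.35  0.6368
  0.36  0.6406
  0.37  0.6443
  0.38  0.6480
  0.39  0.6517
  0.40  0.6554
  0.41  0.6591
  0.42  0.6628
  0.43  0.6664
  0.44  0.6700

T = 0.75;  σ√T = 0.3637
ln(S/K) + (r + σ²/2)T = ln(354/334) + (0.022 + 0.42²/2)·0.75 = 0.0582 + 0.0827 = 0.1408
d₁ = 0.1408 / 0.3637 = 0.3871 → 0.39
d₂ = d₁ − σ√T = 0.3871 − 0.3637 = 0.0234 → 0.02
exp(−rT) = exp(−0.022·0.75) = 0.9836
C = 354·N(0.39) − 334·0.9836·N(0.02) = 354·0.6517 − 334·0.9836·0.5080 = 230.7018 − 166.8894 = 63.8124

£63.81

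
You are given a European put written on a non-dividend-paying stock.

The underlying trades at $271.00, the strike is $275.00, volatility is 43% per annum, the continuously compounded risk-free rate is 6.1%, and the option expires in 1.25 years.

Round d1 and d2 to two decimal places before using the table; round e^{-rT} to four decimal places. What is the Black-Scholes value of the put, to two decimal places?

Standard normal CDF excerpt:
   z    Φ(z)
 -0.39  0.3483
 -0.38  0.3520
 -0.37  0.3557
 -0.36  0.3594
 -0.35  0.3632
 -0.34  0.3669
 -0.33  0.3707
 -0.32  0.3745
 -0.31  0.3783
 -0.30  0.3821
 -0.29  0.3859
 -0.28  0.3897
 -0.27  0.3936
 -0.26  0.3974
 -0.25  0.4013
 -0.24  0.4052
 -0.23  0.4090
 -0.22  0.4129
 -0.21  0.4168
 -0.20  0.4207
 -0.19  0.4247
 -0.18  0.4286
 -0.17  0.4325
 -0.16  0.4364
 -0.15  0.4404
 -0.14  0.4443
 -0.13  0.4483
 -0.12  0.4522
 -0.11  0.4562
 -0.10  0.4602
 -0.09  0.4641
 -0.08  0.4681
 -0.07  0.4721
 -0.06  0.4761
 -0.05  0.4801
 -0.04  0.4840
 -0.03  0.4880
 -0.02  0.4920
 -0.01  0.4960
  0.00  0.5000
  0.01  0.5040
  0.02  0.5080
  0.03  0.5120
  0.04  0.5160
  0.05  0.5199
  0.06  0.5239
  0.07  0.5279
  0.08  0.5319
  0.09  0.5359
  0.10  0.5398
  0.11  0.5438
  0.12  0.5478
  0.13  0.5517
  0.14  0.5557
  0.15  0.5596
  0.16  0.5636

σ√T = 0.43·√1.25 = 0.4808
d₁ = [ln(271/275) + (0.061 + ½·0.43²)·1.25] / (σ√T) = (-0.0147 + 0.1918) / 0.4808 = 0.3685 → 0.37
d₂ = 0.3685 − 0.4808 = -0.1123 → -0.11
e^(−rT) = e^(−0.061·1.25) = 0.9266
N(−d₂) = N(0.11) = 0.5438;  N(−d₁) = N(-0.37) = 0.3557
P = 275·0.9266·0.5438 − 271·0.3557 = 138.5684 − 96.3947 = 42.1737

$42.17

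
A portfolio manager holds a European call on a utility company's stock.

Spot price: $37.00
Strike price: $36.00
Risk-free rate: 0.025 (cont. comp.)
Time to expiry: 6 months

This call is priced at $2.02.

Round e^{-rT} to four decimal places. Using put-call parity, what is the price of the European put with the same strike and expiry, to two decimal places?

exp(−rT) = exp(−0.025·0.5) = 0.9876
Put-call parity: C − P = S − K·e^(−rT) = 37 − 36·0.9876 = 37 − 35.5536 = 1.4464
P = C − (C − P) = 2.02 − (1.4464) = 0.5736

$0.57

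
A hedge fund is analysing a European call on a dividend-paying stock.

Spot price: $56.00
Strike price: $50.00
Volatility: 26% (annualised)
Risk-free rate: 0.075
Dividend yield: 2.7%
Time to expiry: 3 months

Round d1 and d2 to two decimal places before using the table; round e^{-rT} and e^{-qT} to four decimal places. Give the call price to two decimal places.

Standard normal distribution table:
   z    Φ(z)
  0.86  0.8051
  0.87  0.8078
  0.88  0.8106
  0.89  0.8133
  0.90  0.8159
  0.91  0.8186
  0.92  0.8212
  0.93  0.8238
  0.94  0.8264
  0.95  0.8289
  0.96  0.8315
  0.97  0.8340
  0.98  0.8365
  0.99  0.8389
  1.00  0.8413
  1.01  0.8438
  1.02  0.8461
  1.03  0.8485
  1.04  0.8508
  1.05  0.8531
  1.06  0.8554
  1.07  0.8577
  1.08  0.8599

$7.16

σ√T = 0.26·√0.25 = 0.1300
d₁ = [ln(56/50) + (0.075 − 0.027 + 0.26²/2)·0.25] / 0.1300 = [0.1133 + 0.0205] / 0.1300 = 1.0291 ⇒ 1.03
d₂ = d₁ − σ√T = 1.0291 − 0.1300 = 0.8991 ⇒ 0.90
exp(−qT) = exp(−0.027·0.25) = 0.9933;  exp(−rT) = exp(−0.075·0.25) = 0.9814
C = 56·0.9933·N(1.03) − 50·0.9814·N(0.90) = 56·0.9933·0.8485 − 50·0.9814·0.8159 = 47.1976 − 40.0362 = 7.1614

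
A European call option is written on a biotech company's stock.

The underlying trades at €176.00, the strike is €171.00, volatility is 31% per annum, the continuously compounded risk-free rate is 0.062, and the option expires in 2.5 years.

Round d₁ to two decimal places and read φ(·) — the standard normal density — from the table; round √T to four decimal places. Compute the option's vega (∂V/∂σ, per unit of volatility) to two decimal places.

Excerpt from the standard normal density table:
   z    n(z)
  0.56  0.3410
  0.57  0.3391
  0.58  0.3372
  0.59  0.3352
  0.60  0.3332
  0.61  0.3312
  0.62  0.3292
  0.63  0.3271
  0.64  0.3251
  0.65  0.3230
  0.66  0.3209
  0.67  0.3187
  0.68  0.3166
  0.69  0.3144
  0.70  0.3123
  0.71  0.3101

σ√T = 0.31 × 1.5811 = 0.4902
ln(S/K) + (r + σ²/2)T = ln(176/171) + (0.062 + 0.31²/2)·2.5 = 0.0288 + 0.2751 = 0.3039
d₁ = 0.3039 / 0.4902 = 0.6201 ≈ 0.62
√T = √2.5 = 1.5811
φ(d₁) = φ(0.62) = 0.3292
vega = S·φ(d₁)·√T = 176·0.3292·1.5811 = 91.6077

91.61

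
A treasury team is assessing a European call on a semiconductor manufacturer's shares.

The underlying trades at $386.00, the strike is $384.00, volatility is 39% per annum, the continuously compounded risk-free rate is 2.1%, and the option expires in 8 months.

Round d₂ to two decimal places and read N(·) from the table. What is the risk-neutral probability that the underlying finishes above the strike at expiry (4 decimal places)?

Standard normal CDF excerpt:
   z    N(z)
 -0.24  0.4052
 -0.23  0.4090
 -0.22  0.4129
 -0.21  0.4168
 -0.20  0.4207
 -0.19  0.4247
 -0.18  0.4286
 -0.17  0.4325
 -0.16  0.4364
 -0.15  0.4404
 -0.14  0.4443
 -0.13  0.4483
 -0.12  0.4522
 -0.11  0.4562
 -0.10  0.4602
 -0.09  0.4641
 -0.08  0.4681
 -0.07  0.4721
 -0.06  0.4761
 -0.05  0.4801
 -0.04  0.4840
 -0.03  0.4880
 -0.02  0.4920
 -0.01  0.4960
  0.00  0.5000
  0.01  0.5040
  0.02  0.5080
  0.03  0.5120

0.4602

σ√T = 0.39 × 0.8165 = 0.3184
ln(S/K) + (r + σ²/2)T = ln(386/384) + (0.021 + 0.39²/2)·0.6667 = 0.0052 + 0.0647 = 0.0699
d₁ = 0.0699 / 0.3184 = 0.2195 → 0.22
d₂ = d₁ − σ√T = 0.2195 − 0.3184 = -0.0989 → -0.10
Pr(exercise) under Q = N(d₂) = 0.4602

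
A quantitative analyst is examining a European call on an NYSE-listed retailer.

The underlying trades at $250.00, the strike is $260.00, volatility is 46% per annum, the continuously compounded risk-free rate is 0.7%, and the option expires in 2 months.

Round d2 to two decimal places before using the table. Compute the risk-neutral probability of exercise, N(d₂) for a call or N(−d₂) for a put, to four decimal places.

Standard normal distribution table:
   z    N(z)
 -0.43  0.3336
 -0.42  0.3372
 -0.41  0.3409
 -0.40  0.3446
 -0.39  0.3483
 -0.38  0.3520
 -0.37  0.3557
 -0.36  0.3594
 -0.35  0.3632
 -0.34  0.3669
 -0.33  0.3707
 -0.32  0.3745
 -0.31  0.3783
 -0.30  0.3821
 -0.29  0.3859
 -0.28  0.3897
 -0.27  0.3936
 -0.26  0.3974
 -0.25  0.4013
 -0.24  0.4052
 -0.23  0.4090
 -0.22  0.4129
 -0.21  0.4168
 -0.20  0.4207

σ√T = 0.46·√0.1667 = 0.1878
d₁ = [ln(250/260) + (0.007 + 0.46²/2)·0.1667] / 0.1878 = [-0.0392 + 0.0188] / 0.1878 = -0.1087 → -0.11
d₂ = d₁ − σ√T = -0.1087 − 0.1878 = -0.2965 → -0.30
Pr(exercise) under Q = N(d₂) = 0.3821

0.3821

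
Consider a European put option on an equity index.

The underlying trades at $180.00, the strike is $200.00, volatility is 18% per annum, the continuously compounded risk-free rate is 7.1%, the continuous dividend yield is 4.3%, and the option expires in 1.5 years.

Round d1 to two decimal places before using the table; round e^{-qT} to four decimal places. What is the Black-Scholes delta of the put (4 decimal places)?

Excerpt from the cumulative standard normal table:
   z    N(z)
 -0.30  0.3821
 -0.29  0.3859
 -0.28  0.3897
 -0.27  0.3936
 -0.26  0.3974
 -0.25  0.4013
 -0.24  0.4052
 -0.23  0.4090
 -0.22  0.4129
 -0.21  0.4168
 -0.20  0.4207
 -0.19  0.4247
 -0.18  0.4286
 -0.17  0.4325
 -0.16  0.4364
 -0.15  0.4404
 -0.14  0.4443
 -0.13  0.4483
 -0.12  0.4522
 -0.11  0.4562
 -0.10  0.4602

σ√T = 0.18·√1.5 = 0.2205
d₁ = [ln(180/200) + (0.071 − 0.043 + 0.18²/2)·1.5] / 0.2205 = [-0.1054 + 0.0663] / 0.2205 = -0.1772 ⇒ -0.18
N(d₁) = N(-0.18) = 0.4286
Δ_put = e^(−qT)·(N(d₁) − 1) = 0.9375·(0.4286 − 1) = -0.5357

-0.5357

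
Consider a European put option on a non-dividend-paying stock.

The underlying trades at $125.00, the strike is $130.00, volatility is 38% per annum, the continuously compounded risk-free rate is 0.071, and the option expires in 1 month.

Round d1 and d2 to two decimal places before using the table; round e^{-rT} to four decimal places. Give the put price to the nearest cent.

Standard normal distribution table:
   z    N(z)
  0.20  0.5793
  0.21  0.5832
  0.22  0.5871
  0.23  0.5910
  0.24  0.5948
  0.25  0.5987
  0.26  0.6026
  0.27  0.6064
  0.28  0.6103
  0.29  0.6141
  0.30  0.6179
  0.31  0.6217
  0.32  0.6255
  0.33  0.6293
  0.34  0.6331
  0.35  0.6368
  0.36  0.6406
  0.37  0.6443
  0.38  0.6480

σ√T = 0.38·√0.08333 = 0.1097
ln(S/K) + (r + σ²/2)T = ln(125/130) + (0.071 + 0.38²/2)·0.08333 = -0.0392 + 0.0119 = -0.0273
d₁ = -0.0273 / 0.1097 = -0.2488 ⇒ -0.25
d₂ = d₁ − σ√T = -0.2488 − 0.1097 = -0.3584 ⇒ -0.36
e^(−rT) = e^(−0.071·0.08333) = 0.9941
N(−d₂) = N(0.36) = 0.6406;  N(−d₁) = N(0.25) = 0.5987
P = 130·0.9941·0.6406 − 125·0.5987 = 82.7867 − 74.8375 = 7.9492

$7.95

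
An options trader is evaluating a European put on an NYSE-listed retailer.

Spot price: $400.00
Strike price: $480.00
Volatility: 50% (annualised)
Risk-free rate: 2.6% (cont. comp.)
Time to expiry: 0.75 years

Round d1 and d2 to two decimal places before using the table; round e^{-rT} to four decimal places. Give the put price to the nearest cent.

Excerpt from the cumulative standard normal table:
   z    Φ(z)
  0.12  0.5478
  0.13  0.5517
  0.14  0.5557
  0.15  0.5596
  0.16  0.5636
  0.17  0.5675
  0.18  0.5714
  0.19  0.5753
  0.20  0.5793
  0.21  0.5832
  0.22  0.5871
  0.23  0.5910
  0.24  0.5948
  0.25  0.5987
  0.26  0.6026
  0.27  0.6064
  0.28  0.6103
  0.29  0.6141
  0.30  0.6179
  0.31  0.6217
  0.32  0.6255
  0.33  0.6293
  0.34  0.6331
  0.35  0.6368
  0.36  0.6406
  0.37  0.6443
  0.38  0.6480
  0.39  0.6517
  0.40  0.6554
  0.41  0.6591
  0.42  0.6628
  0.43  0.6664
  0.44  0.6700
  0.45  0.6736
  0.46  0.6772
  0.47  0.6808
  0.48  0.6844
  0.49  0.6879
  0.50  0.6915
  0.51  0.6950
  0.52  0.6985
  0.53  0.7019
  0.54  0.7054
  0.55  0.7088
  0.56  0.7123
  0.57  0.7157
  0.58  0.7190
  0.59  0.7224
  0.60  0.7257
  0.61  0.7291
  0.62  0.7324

σ√T = 0.5·√0.75 = 0.4330
d₁ = [ln(400/480) + (0.026 + 0.5²/2)·0.75] / 0.4330 = [-0.1823 + 0.1132] / 0.4330 = -0.1595 which rounds to -0.16
d₂ = d₁ − σ√T = -0.1595 − 0.4330 = -0.5925 which rounds to -0.59
exp(−rT) = exp(−0.026·0.75) = 0.9807
N(−d₂) = N(0.59) = 0.7224;  N(−d₁) = N(0.16) = 0.5636
P = 480·0.9807·0.7224 − 400·0.5636 = 340.0597 − 225.4400 = 114.6197

$114.62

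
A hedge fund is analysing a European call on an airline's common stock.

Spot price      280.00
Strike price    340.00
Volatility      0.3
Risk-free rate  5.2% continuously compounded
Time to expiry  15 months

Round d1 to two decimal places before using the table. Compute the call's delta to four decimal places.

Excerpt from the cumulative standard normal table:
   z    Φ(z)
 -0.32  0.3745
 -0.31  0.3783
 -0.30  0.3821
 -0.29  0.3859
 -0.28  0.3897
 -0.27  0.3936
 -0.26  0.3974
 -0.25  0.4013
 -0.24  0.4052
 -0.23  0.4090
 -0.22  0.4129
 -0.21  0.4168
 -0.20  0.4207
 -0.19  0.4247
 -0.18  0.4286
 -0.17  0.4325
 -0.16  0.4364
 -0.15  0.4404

0.4129

σ√T = 0.3 × 1.1180 = 0.3354
d₁ = [ln(280/340) + (0.052 + ½·0.3²)·1.25] / (σ√T) = (-0.1942 + 0.1212) / 0.3354 = -0.2174 → -0.22
N(d₁) = N(-0.22) = 0.4129
Δ_call = N(d₁) = 0.4129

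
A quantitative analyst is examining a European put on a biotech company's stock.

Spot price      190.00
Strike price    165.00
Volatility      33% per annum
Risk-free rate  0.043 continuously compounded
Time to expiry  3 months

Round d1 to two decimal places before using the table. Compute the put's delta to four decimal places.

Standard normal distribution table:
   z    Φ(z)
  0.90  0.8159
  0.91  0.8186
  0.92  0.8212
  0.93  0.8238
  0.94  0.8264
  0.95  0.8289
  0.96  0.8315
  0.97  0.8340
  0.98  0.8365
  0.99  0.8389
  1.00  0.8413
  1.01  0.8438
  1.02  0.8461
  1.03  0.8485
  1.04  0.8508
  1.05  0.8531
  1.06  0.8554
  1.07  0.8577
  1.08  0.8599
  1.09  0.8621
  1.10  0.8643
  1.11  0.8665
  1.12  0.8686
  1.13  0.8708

-0.1587

σ√T = 0.33·√0.25 = 0.1650
d₁ = [ln(190/165) + (0.043 + ½·0.33²)·0.25] / (σ√T) = (0.1411 + 0.0244) / 0.1650 = 1.0027 ⇒ 1.00
N(d₁) = N(1.00) = 0.8413
Δ_put = N(d₁) − 1 = 0.8413 − 1 = -0.1587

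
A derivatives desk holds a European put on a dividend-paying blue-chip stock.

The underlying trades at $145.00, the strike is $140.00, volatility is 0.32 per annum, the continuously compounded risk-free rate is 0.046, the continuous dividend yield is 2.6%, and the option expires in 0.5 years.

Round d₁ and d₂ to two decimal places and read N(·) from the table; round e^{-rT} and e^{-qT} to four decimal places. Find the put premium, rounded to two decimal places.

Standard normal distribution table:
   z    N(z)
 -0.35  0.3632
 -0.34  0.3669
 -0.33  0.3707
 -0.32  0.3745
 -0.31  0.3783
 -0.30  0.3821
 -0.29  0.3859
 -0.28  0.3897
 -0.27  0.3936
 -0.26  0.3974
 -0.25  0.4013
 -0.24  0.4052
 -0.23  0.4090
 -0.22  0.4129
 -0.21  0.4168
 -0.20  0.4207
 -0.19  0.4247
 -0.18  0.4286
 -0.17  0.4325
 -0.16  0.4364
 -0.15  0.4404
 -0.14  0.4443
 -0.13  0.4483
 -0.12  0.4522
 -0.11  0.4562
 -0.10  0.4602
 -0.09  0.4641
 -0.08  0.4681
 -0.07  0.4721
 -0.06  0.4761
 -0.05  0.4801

σ√T = 0.32 × 0.7071 = 0.2263
d₁ = [ln(145/140) + (0.046 − 0.026 + 0.32²/2)·0.5] / 0.2263 = [0.0351 + 0.0356] / 0.2263 = 0.3124 ≈ 0.31
d₂ = d₁ − σ√T = 0.3124 − 0.2263 = 0.0861 ≈ 0.09
e^(−qT) = e^(−0.026·0.5) = 0.9871;  e^(−rT) = e^(−0.046·0.5) = 0.9773
P = 140·0.9773·N(-0.09) − 145·0.9871·N(-0.31) = 140·0.9773·0.4641 − 145·0.9871·0.3783 = 63.4991 − 54.1459 = 9.3532

$9.35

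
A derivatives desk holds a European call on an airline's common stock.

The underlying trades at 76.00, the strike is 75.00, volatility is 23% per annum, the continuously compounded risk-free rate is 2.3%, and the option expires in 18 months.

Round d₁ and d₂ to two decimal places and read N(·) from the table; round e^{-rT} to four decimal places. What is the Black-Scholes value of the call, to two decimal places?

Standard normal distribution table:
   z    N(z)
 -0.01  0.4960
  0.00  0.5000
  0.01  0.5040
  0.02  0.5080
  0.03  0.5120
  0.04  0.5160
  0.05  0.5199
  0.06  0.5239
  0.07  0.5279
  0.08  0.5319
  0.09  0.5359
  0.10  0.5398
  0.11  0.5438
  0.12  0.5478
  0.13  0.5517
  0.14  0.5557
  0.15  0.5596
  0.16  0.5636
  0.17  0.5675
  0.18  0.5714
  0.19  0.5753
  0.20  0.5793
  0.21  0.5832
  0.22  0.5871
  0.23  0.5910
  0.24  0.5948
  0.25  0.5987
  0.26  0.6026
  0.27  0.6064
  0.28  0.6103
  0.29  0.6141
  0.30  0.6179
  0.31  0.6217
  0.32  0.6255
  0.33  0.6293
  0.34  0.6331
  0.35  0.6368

10.15

σ√T = 0.23·√1.5 = 0.2817
d₁ = [ln(76/75) + (0.023 + 0.23²/2)·1.5] / 0.2817 = [0.0132 + 0.0742] / 0.2817 = 0.3103 ≈ 0.31
d₂ = d₁ − σ√T = 0.3103 − 0.2817 = 0.0286 ≈ 0.03
exp(−rT) = exp(−0.023·1.5) = 0.9661
N(d₁) = N(0.31) = 0.6217;  N(d₂) = N(0.03) = 0.5120
C = 76·0.6217 − 75·0.9661·0.5120 = 47.2492 − 37.0982 = 10.1510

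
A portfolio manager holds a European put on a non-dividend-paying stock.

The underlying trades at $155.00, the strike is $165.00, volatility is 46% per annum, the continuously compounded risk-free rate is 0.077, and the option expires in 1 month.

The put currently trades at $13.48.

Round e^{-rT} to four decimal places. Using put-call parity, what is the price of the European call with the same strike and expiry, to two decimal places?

e^(−rT) = e^(−0.077·0.08333) = 0.9936
Put-call parity: C − P = S − K·e^(−rT) = 155 − 165·0.9936 = 155 − 163.9440 = -8.9440
C = P + (C − P) = 13.48 + (-8.9440) = 4.5360

$4.54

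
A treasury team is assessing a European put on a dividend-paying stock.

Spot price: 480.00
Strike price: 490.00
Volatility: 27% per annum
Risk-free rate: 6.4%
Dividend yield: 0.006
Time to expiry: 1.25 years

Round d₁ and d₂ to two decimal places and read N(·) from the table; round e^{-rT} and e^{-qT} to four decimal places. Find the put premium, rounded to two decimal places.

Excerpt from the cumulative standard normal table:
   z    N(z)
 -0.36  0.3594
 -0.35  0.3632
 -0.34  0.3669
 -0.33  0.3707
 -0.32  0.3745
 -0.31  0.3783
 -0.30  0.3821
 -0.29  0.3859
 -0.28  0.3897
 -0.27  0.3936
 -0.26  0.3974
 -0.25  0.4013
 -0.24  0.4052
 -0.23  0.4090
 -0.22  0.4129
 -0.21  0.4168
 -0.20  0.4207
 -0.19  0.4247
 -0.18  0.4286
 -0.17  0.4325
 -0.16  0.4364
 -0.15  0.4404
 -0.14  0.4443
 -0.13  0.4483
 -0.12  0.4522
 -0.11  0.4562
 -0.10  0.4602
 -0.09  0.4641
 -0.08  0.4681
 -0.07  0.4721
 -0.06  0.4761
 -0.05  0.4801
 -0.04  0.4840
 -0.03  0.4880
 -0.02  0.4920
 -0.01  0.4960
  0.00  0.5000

44.13

σ√T = 0.27 × 1.1180 = 0.3019
d₁ = [ln(480/490) + (0.064 − 0.006 + 0.27²/2)·1.25] / 0.3019 = [-0.0206 + 0.1181] / 0.3019 = 0.3228 which rounds to 0.32
d₂ = d₁ − σ√T = 0.3228 − 0.3019 = 0.0209 which rounds to 0.02
e^(−qT) = e^(−0.006·1.25) = 0.9925;  e^(−rT) = e^(−0.064·1.25) = 0.9231
P = 490·0.9231·N(-0.02) − 480·0.9925·N(-0.32) = 490·0.9231·0.4920 − 480·0.9925·0.3745 = 222.5409 − 178.4118 = 44.1291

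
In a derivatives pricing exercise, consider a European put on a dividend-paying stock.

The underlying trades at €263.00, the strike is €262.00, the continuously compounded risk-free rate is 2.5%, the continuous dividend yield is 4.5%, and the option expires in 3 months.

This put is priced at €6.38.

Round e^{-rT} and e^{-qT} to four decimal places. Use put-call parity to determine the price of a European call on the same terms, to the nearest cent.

e^(−qT) = e^(−0.045·0.25) = 0.9888;  e^(−rT) = e^(−0.025·0.25) = 0.9938
Put-call parity: C − P = S·e^(−qT) − K·e^(−rT) = 263·0.9888 − 262·0.9938 = 260.0544 − 260.3756 = -0.3212
C = P + (C − P) = 6.38 + (-0.3212) = 6.0588

€6.06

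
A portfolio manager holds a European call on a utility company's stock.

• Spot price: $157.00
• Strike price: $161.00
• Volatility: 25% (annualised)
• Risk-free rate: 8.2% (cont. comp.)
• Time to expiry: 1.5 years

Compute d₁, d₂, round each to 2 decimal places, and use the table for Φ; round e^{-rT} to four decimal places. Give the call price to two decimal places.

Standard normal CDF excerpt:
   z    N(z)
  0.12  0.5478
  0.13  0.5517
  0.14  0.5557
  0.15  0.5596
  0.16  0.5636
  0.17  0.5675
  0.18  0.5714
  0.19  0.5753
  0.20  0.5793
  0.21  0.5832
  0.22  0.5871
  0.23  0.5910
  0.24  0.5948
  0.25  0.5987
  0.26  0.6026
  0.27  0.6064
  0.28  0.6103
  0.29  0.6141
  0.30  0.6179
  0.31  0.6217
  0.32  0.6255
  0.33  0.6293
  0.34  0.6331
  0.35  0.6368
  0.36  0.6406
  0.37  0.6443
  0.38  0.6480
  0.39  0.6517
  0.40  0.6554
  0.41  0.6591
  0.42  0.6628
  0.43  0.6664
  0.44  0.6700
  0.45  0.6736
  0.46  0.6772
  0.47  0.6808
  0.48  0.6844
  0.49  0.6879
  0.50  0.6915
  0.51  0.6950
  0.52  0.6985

T = 1.5;  σ√T = 0.3062
ln(S/K) + (r + σ²/2)T = ln(157/161) + (0.082 + 0.25²/2)·1.5 = -0.0252 + 0.1699 = 0.1447
d₁ = 0.1447 / 0.3062 = 0.4726 → 0.47
d₂ = d₁ − σ√T = 0.4726 − 0.3062 = 0.1665 → 0.17
exp(−rT) = exp(−0.082·1.5) = 0.8843
N(d₁) = N(0.47) = 0.6808;  N(d₂) = N(0.17) = 0.5675
C = 157·0.6808 − 161·0.8843·0.5675 = 106.8856 − 80.7963 = 26.0893

$26.09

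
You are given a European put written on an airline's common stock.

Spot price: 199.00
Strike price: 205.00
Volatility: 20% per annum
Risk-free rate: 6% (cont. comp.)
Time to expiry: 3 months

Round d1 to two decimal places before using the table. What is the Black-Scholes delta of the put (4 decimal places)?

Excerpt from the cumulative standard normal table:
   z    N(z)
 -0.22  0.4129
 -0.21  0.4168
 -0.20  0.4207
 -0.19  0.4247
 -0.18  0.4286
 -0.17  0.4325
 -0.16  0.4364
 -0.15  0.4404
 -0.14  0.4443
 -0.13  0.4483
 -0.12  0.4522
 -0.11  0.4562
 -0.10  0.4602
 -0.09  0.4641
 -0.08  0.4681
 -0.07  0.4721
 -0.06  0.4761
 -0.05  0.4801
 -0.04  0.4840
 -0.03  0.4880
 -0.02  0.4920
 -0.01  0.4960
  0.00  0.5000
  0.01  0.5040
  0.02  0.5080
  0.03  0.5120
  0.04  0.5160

-0.5398

σ√T = 0.2·√0.25 = 0.1000
ln(S/K) + (r + σ²/2)T = ln(199/205) + (0.06 + 0.2²/2)·0.25 = -0.0297 + 0.0200 = -0.0097
d₁ = -0.0097 / 0.1000 = -0.0971 ≈ -0.10
N(d₁) = N(-0.10) = 0.4602
Δ_put = N(d₁) − 1 = 0.4602 − 1 = -0.5398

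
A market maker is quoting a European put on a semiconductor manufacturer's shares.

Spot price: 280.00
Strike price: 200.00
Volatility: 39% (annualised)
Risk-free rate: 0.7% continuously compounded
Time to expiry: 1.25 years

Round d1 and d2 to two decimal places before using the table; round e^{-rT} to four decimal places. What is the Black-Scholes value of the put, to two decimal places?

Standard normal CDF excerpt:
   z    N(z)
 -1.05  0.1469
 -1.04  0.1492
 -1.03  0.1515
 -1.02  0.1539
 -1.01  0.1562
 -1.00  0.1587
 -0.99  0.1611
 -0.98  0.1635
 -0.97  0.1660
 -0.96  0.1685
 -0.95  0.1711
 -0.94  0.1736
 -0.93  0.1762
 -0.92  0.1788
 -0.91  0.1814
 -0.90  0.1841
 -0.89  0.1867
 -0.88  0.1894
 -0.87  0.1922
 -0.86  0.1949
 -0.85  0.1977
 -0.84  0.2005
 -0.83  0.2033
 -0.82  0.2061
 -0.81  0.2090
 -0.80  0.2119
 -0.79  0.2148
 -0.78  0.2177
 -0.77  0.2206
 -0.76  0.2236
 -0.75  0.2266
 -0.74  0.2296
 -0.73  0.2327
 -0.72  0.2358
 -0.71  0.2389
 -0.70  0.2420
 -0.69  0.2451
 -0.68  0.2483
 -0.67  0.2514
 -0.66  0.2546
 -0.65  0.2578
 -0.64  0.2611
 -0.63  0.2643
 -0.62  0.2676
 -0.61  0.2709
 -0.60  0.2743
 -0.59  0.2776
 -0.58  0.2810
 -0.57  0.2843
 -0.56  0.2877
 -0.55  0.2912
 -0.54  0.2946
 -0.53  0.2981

σ√T = 0.39 × 1.1180 = 0.4360
d₁ = [ln(280/200) + (0.007 + ½·0.39²)·1.25] / (σ√T) = (0.3365 + 0.1038) / 0.4360 = 1.0098 ≈ 1.01
d₂ = 1.0098 − 0.4360 = 0.5737 ≈ 0.57
e^(−rT) = e^(−0.007·1.25) = 0.9913
P = 200·0.9913·N(-0.57) − 280·N(-1.01) = 200·0.9913·0.2843 − 280·0.1562 = 56.3653 − 43.7360 = 12.6293

12.63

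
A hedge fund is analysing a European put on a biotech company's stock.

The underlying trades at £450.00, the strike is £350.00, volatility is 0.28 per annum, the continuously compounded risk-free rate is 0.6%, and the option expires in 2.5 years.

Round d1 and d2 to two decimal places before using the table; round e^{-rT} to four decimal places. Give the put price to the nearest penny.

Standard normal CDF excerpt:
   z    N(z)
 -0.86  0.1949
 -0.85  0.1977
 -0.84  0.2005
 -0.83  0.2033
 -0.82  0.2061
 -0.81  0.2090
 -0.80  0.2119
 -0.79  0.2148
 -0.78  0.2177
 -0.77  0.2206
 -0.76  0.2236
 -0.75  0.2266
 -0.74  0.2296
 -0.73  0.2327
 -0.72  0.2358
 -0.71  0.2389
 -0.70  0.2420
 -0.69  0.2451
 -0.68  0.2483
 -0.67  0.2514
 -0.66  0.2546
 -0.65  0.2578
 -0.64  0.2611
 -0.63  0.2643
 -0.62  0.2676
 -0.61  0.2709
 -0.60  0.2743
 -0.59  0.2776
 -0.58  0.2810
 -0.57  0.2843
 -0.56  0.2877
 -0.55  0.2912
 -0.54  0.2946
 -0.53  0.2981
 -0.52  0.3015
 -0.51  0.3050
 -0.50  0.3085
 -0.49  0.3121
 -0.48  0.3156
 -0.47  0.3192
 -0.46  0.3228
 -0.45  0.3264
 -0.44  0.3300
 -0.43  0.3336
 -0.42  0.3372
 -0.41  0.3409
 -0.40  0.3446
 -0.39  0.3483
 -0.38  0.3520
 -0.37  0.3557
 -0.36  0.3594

σ√T = 0.28·√2.5 = 0.4427
ln(S/K) + (r + σ²/2)T = ln(450/350) + (0.006 + 0.28²/2)·2.5 = 0.2513 + 0.1130 = 0.3643
d₁ = 0.3643 / 0.4427 = 0.8229 → 0.82
d₂ = d₁ − σ√T = 0.8229 − 0.4427 = 0.3802 → 0.38
exp(−rT) = exp(−0.006·2.5) = 0.9851
P = 350·0.9851·N(-0.38) − 450·N(-0.82) = 350·0.9851·0.3520 − 450·0.2061 = 121.3643 − 92.7450 = 28.6193

£28.62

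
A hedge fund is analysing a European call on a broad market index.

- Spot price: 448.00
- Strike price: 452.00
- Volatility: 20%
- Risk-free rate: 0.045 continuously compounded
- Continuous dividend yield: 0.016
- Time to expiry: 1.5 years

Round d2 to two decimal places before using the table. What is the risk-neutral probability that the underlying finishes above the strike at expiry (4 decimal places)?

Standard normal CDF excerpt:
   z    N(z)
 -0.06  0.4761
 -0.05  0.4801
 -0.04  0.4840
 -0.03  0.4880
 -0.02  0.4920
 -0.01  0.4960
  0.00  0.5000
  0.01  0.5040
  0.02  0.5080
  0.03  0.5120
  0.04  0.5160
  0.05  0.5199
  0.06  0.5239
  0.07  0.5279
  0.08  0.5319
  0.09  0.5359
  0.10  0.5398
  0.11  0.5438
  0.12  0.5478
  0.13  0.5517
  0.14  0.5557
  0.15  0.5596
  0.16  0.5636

σ√T = 0.2 × 1.2247 = 0.2449
ln(S/K) + (r − q + σ²/2)T = ln(448/452) + (0.045 − 0.016 + 0.2²/2)·1.5 = -0.0089 + 0.0735 = 0.0646
d₁ = 0.0646 / 0.2449 = 0.2638 → 0.26
d₂ = d₁ − σ√T = 0.2638 − 0.2449 = 0.0188 → 0.02
Pr(exercise) under Q = N(d₂) = 0.5080

0.5080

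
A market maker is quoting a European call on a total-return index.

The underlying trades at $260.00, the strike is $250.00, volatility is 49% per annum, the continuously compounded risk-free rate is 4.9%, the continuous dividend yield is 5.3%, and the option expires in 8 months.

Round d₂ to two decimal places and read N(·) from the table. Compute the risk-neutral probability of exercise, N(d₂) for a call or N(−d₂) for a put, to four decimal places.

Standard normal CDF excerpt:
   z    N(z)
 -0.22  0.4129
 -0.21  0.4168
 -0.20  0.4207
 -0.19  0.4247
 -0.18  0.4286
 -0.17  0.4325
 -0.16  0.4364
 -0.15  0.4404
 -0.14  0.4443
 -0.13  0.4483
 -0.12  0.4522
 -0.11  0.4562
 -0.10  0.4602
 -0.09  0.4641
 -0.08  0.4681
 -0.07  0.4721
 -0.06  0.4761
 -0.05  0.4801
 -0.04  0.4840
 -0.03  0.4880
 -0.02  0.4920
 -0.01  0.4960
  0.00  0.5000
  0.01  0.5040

T = 0.6667;  σ√T = 0.4001
d₁ = [ln(260/250) + (0.049 − 0.053 + ½·0.49²)·0.6667] / (σ√T) = (0.0392 + 0.0774) / 0.4001 = 0.2914 → 0.29
d₂ = 0.2914 − 0.4001 = -0.1087 → -0.11
Risk-neutral Pr[S_T > K] = N(d₂) = N(-0.11) = 0.4562

0.4562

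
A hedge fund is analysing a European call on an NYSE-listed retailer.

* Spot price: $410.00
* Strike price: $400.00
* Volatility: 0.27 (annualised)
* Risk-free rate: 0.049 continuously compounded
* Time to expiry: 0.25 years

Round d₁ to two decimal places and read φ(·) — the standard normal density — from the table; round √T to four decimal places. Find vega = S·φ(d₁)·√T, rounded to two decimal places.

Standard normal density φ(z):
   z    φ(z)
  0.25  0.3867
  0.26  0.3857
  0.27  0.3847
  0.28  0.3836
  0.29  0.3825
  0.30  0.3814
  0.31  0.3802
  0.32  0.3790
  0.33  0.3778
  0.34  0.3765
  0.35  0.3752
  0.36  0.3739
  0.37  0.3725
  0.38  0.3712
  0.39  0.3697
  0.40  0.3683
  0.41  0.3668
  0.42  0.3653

77.18

σ√T = 0.27·√0.25 = 0.1350
ln(S/K) + (r + σ²/2)T = ln(410/400) + (0.049 + 0.27²/2)·0.25 = 0.0247 + 0.0214 = 0.0461
d₁ = 0.0461 / 0.1350 = 0.3411 ⇒ 0.34
√T = √0.25 = 0.5000
φ(d₁) = φ(0.34) = 0.3765
vega = S·φ(d₁)·√T = 410·0.3765·0.5000 = 77.1825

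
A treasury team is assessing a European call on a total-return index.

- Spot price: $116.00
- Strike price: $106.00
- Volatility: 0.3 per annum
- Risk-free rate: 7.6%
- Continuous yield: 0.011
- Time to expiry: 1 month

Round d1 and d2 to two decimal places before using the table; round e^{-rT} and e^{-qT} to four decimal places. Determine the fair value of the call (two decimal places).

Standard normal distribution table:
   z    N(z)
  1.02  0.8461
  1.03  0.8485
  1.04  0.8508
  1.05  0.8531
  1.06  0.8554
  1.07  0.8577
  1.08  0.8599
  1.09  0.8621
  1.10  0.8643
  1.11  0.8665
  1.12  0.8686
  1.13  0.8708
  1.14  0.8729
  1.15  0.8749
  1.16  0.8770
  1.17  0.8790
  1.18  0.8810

$11.30

σ√T = 0.3·√0.08333 = 0.0866
d₁ = [ln(116/106) + (0.076 − 0.011 + 0.3²/2)·0.08333] / 0.0866 = [0.0902 + 0.0092] / 0.0866 = 1.1468 → 1.15
d₂ = d₁ − σ√T = 1.1468 − 0.0866 = 1.0602 → 1.06
e^(−qT) = e^(−0.011·0.08333) = 0.9991;  e^(−rT) = e^(−0.076·0.08333) = 0.9937
C = 116·0.9991·N(1.15) − 106·0.9937·N(1.06) = 116·0.9991·0.8749 − 106·0.9937·0.8554 = 101.3971 − 90.1012 = 11.2959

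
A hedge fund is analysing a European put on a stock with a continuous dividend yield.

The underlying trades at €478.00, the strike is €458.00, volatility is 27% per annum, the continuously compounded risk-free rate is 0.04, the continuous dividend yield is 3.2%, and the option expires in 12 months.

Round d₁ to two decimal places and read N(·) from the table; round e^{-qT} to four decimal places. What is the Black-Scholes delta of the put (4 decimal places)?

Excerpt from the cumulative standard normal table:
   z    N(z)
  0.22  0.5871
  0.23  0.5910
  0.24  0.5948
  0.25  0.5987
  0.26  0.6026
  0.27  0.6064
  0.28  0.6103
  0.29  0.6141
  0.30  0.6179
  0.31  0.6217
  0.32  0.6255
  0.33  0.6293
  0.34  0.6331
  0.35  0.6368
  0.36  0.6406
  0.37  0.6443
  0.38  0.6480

-0.3627

T = 1;  σ√T = 0.2700
d₁ = [ln(478/458) + (0.04 − 0.032 + 0.27²/2)·1] / 0.2700 = [0.0427 + 0.0445] / 0.2700 = 0.3229 which rounds to 0.32
N(d₁) = N(0.32) = 0.6255
Δ_put = e^(−qT)·(N(d₁) − 1) = 0.9685·(0.6255 − 1) = -0.3627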